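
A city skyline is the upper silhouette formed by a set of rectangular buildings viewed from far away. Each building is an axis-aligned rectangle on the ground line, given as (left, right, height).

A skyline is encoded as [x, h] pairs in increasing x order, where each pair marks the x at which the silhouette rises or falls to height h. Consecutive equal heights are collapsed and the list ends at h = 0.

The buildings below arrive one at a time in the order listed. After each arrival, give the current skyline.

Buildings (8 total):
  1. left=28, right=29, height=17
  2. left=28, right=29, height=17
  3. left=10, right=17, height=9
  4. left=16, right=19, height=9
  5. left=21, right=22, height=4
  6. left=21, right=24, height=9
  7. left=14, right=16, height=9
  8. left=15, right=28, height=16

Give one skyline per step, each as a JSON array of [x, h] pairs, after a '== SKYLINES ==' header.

== SKYLINES ==
[[28,17],[29,0]]
[[28,17],[29,0]]
[[10,9],[17,0],[28,17],[29,0]]
[[10,9],[19,0],[28,17],[29,0]]
[[10,9],[19,0],[21,4],[22,0],[28,17],[29,0]]
[[10,9],[19,0],[21,9],[24,0],[28,17],[29,0]]
[[10,9],[19,0],[21,9],[24,0],[28,17],[29,0]]
[[10,9],[15,16],[28,17],[29,0]]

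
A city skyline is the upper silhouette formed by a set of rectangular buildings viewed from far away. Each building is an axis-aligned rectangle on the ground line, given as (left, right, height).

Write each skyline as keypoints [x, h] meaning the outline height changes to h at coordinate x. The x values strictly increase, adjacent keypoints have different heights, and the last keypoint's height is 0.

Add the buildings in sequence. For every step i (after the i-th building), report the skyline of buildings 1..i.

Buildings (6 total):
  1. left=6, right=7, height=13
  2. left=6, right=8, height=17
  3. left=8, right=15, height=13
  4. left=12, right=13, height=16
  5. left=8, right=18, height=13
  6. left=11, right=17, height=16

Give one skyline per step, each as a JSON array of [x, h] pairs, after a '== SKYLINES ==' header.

== SKYLINES ==
[[6,13],[7,0]]
[[6,17],[8,0]]
[[6,17],[8,13],[15,0]]
[[6,17],[8,13],[12,16],[13,13],[15,0]]
[[6,17],[8,13],[12,16],[13,13],[18,0]]
[[6,17],[8,13],[11,16],[17,13],[18,0]]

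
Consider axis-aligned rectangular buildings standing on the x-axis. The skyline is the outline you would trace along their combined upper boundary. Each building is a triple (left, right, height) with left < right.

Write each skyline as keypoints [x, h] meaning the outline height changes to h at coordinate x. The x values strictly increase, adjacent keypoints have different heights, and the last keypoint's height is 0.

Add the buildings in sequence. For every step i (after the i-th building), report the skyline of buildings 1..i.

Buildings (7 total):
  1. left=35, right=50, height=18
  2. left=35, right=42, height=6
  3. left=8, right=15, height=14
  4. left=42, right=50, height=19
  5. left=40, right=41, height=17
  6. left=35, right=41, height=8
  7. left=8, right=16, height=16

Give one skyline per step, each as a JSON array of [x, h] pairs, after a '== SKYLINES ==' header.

== SKYLINES ==
[[35,18],[50,0]]
[[35,18],[50,0]]
[[8,14],[15,0],[35,18],[50,0]]
[[8,14],[15,0],[35,18],[42,19],[50,0]]
[[8,14],[15,0],[35,18],[42,19],[50,0]]
[[8,14],[15,0],[35,18],[42,19],[50,0]]
[[8,16],[16,0],[35,18],[42,19],[50,0]]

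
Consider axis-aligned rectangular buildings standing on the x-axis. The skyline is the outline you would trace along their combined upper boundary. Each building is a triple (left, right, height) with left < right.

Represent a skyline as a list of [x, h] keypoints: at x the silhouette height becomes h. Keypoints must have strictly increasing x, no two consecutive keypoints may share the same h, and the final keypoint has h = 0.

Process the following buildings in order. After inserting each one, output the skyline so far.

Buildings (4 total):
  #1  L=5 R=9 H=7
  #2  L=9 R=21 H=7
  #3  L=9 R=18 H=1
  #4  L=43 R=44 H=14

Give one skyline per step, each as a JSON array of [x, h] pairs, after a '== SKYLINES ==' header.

== SKYLINES ==
[[5,7],[9,0]]
[[5,7],[21,0]]
[[5,7],[21,0]]
[[5,7],[21,0],[43,14],[44,0]]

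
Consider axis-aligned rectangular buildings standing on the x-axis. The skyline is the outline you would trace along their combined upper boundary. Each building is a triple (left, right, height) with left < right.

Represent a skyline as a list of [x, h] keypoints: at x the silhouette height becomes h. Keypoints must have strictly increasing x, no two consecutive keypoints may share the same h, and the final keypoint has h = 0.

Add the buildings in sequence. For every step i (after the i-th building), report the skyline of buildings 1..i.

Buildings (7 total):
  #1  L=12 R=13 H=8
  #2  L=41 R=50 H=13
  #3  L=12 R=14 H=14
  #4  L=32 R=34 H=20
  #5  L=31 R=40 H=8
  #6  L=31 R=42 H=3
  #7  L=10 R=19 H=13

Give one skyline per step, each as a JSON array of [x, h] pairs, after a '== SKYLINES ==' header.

== SKYLINES ==
[[12,8],[13,0]]
[[12,8],[13,0],[41,13],[50,0]]
[[12,14],[14,0],[41,13],[50,0]]
[[12,14],[14,0],[32,20],[34,0],[41,13],[50,0]]
[[12,14],[14,0],[31,8],[32,20],[34,8],[40,0],[41,13],[50,0]]
[[12,14],[14,0],[31,8],[32,20],[34,8],[40,3],[41,13],[50,0]]
[[10,13],[12,14],[14,13],[19,0],[31,8],[32,20],[34,8],[40,3],[41,13],[50,0]]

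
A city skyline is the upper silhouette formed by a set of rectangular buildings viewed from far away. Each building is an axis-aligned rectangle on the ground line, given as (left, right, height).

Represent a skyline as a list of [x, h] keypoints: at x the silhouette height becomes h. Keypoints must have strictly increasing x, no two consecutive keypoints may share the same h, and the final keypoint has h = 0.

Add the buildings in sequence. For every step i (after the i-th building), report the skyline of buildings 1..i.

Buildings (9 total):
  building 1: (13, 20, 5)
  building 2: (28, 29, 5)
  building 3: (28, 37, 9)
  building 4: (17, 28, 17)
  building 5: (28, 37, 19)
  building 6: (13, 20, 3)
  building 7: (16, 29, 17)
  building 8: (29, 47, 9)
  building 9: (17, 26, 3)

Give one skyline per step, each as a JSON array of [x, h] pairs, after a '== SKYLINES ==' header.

== SKYLINES ==
[[13,5],[20,0]]
[[13,5],[20,0],[28,5],[29,0]]
[[13,5],[20,0],[28,9],[37,0]]
[[13,5],[17,17],[28,9],[37,0]]
[[13,5],[17,17],[28,19],[37,0]]
[[13,5],[17,17],[28,19],[37,0]]
[[13,5],[16,17],[28,19],[37,0]]
[[13,5],[16,17],[28,19],[37,9],[47,0]]
[[13,5],[16,17],[28,19],[37,9],[47,0]]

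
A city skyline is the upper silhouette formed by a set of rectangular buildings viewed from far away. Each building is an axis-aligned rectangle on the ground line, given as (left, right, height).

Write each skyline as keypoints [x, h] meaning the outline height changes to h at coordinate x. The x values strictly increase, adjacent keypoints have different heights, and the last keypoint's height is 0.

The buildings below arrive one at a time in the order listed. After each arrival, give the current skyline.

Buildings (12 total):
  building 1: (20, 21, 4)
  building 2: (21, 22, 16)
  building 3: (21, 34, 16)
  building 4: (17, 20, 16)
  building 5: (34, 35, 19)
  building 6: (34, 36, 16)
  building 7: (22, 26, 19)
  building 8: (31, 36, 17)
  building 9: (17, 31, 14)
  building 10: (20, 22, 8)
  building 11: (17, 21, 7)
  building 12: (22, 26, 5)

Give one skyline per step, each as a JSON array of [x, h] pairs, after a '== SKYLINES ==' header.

== SKYLINES ==
[[20,4],[21,0]]
[[20,4],[21,16],[22,0]]
[[20,4],[21,16],[34,0]]
[[17,16],[20,4],[21,16],[34,0]]
[[17,16],[20,4],[21,16],[34,19],[35,0]]
[[17,16],[20,4],[21,16],[34,19],[35,16],[36,0]]
[[17,16],[20,4],[21,16],[22,19],[26,16],[34,19],[35,16],[36,0]]
[[17,16],[20,4],[21,16],[22,19],[26,16],[31,17],[34,19],[35,17],[36,0]]
[[17,16],[20,14],[21,16],[22,19],[26,16],[31,17],[34,19],[35,17],[36,0]]
[[17,16],[20,14],[21,16],[22,19],[26,16],[31,17],[34,19],[35,17],[36,0]]
[[17,16],[20,14],[21,16],[22,19],[26,16],[31,17],[34,19],[35,17],[36,0]]
[[17,16],[20,14],[21,16],[22,19],[26,16],[31,17],[34,19],[35,17],[36,0]]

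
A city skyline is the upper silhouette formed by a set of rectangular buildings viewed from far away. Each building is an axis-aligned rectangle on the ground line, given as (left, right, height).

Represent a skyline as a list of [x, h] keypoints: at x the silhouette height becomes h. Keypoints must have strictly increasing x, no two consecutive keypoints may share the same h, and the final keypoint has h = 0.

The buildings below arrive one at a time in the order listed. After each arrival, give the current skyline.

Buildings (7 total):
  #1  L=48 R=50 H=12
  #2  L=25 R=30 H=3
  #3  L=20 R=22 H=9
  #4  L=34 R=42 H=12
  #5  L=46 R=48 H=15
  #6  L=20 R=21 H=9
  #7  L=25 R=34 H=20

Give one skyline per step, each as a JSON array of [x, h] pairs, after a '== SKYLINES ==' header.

== SKYLINES ==
[[48,12],[50,0]]
[[25,3],[30,0],[48,12],[50,0]]
[[20,9],[22,0],[25,3],[30,0],[48,12],[50,0]]
[[20,9],[22,0],[25,3],[30,0],[34,12],[42,0],[48,12],[50,0]]
[[20,9],[22,0],[25,3],[30,0],[34,12],[42,0],[46,15],[48,12],[50,0]]
[[20,9],[22,0],[25,3],[30,0],[34,12],[42,0],[46,15],[48,12],[50,0]]
[[20,9],[22,0],[25,20],[34,12],[42,0],[46,15],[48,12],[50,0]]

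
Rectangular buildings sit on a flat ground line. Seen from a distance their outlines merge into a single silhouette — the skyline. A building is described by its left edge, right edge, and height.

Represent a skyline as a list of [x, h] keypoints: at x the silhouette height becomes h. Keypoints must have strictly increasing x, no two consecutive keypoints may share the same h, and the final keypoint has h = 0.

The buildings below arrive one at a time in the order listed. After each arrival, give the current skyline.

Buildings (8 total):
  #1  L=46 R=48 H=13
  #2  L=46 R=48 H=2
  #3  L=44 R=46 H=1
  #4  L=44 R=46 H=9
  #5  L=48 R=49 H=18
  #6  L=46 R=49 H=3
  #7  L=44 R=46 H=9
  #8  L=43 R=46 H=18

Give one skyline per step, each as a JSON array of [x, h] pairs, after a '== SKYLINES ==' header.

== SKYLINES ==
[[46,13],[48,0]]
[[46,13],[48,0]]
[[44,1],[46,13],[48,0]]
[[44,9],[46,13],[48,0]]
[[44,9],[46,13],[48,18],[49,0]]
[[44,9],[46,13],[48,18],[49,0]]
[[44,9],[46,13],[48,18],[49,0]]
[[43,18],[46,13],[48,18],[49,0]]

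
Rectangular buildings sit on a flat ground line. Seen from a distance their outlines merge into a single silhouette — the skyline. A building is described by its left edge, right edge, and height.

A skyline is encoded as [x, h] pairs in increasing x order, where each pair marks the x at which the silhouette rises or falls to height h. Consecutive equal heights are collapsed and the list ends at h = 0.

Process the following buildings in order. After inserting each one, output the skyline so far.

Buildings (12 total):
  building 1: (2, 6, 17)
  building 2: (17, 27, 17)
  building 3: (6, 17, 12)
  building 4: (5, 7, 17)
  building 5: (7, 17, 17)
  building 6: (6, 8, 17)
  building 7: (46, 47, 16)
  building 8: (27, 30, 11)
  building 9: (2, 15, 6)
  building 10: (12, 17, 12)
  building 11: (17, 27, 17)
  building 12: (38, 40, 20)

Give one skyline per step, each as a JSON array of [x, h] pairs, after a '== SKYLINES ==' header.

== SKYLINES ==
[[2,17],[6,0]]
[[2,17],[6,0],[17,17],[27,0]]
[[2,17],[6,12],[17,17],[27,0]]
[[2,17],[7,12],[17,17],[27,0]]
[[2,17],[27,0]]
[[2,17],[27,0]]
[[2,17],[27,0],[46,16],[47,0]]
[[2,17],[27,11],[30,0],[46,16],[47,0]]
[[2,17],[27,11],[30,0],[46,16],[47,0]]
[[2,17],[27,11],[30,0],[46,16],[47,0]]
[[2,17],[27,11],[30,0],[46,16],[47,0]]
[[2,17],[27,11],[30,0],[38,20],[40,0],[46,16],[47,0]]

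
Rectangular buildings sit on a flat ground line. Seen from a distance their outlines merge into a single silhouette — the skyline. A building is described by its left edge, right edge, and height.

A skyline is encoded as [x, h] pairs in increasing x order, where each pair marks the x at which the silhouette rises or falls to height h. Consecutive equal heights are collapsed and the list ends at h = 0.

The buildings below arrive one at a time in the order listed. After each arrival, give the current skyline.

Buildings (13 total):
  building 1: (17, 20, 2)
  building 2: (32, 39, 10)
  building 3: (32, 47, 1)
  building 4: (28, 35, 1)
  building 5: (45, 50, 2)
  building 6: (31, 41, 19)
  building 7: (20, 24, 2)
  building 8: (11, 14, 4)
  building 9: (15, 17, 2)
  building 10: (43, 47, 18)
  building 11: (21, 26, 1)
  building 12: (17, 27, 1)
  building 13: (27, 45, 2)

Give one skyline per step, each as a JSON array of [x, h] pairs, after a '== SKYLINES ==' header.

== SKYLINES ==
[[17,2],[20,0]]
[[17,2],[20,0],[32,10],[39,0]]
[[17,2],[20,0],[32,10],[39,1],[47,0]]
[[17,2],[20,0],[28,1],[32,10],[39,1],[47,0]]
[[17,2],[20,0],[28,1],[32,10],[39,1],[45,2],[50,0]]
[[17,2],[20,0],[28,1],[31,19],[41,1],[45,2],[50,0]]
[[17,2],[24,0],[28,1],[31,19],[41,1],[45,2],[50,0]]
[[11,4],[14,0],[17,2],[24,0],[28,1],[31,19],[41,1],[45,2],[50,0]]
[[11,4],[14,0],[15,2],[24,0],[28,1],[31,19],[41,1],[45,2],[50,0]]
[[11,4],[14,0],[15,2],[24,0],[28,1],[31,19],[41,1],[43,18],[47,2],[50,0]]
[[11,4],[14,0],[15,2],[24,1],[26,0],[28,1],[31,19],[41,1],[43,18],[47,2],[50,0]]
[[11,4],[14,0],[15,2],[24,1],[27,0],[28,1],[31,19],[41,1],[43,18],[47,2],[50,0]]
[[11,4],[14,0],[15,2],[24,1],[27,2],[31,19],[41,2],[43,18],[47,2],[50,0]]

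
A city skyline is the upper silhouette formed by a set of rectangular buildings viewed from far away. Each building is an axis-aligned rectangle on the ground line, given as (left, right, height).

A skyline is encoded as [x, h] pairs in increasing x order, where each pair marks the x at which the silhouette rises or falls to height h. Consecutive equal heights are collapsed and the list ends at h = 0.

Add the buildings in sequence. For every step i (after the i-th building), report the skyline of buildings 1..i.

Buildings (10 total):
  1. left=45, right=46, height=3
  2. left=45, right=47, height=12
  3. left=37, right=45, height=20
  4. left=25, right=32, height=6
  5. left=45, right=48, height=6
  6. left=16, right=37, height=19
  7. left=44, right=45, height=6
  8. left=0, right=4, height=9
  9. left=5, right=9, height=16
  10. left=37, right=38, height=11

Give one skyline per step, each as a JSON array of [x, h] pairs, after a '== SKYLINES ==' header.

== SKYLINES ==
[[45,3],[46,0]]
[[45,12],[47,0]]
[[37,20],[45,12],[47,0]]
[[25,6],[32,0],[37,20],[45,12],[47,0]]
[[25,6],[32,0],[37,20],[45,12],[47,6],[48,0]]
[[16,19],[37,20],[45,12],[47,6],[48,0]]
[[16,19],[37,20],[45,12],[47,6],[48,0]]
[[0,9],[4,0],[16,19],[37,20],[45,12],[47,6],[48,0]]
[[0,9],[4,0],[5,16],[9,0],[16,19],[37,20],[45,12],[47,6],[48,0]]
[[0,9],[4,0],[5,16],[9,0],[16,19],[37,20],[45,12],[47,6],[48,0]]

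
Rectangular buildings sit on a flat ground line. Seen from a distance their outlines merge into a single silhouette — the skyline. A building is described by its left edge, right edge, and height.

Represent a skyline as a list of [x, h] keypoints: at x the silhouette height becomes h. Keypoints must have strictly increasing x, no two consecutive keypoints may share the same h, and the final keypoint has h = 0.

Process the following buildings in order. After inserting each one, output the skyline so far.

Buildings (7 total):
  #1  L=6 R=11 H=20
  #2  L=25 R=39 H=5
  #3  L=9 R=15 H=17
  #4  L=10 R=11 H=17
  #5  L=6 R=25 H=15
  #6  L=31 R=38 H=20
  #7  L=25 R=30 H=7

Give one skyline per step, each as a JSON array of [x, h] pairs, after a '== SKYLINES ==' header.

== SKYLINES ==
[[6,20],[11,0]]
[[6,20],[11,0],[25,5],[39,0]]
[[6,20],[11,17],[15,0],[25,5],[39,0]]
[[6,20],[11,17],[15,0],[25,5],[39,0]]
[[6,20],[11,17],[15,15],[25,5],[39,0]]
[[6,20],[11,17],[15,15],[25,5],[31,20],[38,5],[39,0]]
[[6,20],[11,17],[15,15],[25,7],[30,5],[31,20],[38,5],[39,0]]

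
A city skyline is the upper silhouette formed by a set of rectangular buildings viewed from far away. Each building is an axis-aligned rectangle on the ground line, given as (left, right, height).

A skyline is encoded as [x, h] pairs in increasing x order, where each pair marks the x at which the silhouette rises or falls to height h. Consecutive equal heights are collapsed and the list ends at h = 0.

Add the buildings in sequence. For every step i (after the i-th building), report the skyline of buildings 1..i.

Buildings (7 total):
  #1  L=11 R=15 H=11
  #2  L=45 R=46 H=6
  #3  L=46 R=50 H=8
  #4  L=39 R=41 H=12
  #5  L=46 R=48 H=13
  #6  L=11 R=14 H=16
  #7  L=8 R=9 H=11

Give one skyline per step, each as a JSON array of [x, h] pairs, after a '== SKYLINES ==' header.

== SKYLINES ==
[[11,11],[15,0]]
[[11,11],[15,0],[45,6],[46,0]]
[[11,11],[15,0],[45,6],[46,8],[50,0]]
[[11,11],[15,0],[39,12],[41,0],[45,6],[46,8],[50,0]]
[[11,11],[15,0],[39,12],[41,0],[45,6],[46,13],[48,8],[50,0]]
[[11,16],[14,11],[15,0],[39,12],[41,0],[45,6],[46,13],[48,8],[50,0]]
[[8,11],[9,0],[11,16],[14,11],[15,0],[39,12],[41,0],[45,6],[46,13],[48,8],[50,0]]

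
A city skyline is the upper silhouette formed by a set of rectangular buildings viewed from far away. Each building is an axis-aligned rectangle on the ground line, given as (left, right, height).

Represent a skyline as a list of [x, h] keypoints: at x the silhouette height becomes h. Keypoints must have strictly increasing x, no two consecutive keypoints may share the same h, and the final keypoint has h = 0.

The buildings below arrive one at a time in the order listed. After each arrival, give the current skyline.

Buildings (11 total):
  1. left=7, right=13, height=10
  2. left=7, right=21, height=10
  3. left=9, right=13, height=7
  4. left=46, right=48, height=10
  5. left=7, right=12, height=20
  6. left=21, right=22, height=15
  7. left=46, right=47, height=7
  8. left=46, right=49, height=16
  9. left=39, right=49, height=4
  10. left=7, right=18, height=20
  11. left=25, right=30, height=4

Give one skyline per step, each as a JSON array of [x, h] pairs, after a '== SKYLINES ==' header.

== SKYLINES ==
[[7,10],[13,0]]
[[7,10],[21,0]]
[[7,10],[21,0]]
[[7,10],[21,0],[46,10],[48,0]]
[[7,20],[12,10],[21,0],[46,10],[48,0]]
[[7,20],[12,10],[21,15],[22,0],[46,10],[48,0]]
[[7,20],[12,10],[21,15],[22,0],[46,10],[48,0]]
[[7,20],[12,10],[21,15],[22,0],[46,16],[49,0]]
[[7,20],[12,10],[21,15],[22,0],[39,4],[46,16],[49,0]]
[[7,20],[18,10],[21,15],[22,0],[39,4],[46,16],[49,0]]
[[7,20],[18,10],[21,15],[22,0],[25,4],[30,0],[39,4],[46,16],[49,0]]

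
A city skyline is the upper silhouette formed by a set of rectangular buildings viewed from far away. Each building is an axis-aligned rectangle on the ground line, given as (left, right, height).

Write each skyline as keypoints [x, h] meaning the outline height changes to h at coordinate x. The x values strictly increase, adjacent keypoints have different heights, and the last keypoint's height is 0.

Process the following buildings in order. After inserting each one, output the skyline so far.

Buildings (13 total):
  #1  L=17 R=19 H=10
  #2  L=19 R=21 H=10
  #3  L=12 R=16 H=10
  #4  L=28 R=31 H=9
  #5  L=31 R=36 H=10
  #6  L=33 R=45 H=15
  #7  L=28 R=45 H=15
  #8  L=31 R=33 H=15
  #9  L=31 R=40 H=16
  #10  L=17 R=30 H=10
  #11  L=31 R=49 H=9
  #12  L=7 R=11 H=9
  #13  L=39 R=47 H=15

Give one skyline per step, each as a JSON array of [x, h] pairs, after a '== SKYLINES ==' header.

== SKYLINES ==
[[17,10],[19,0]]
[[17,10],[21,0]]
[[12,10],[16,0],[17,10],[21,0]]
[[12,10],[16,0],[17,10],[21,0],[28,9],[31,0]]
[[12,10],[16,0],[17,10],[21,0],[28,9],[31,10],[36,0]]
[[12,10],[16,0],[17,10],[21,0],[28,9],[31,10],[33,15],[45,0]]
[[12,10],[16,0],[17,10],[21,0],[28,15],[45,0]]
[[12,10],[16,0],[17,10],[21,0],[28,15],[45,0]]
[[12,10],[16,0],[17,10],[21,0],[28,15],[31,16],[40,15],[45,0]]
[[12,10],[16,0],[17,10],[28,15],[31,16],[40,15],[45,0]]
[[12,10],[16,0],[17,10],[28,15],[31,16],[40,15],[45,9],[49,0]]
[[7,9],[11,0],[12,10],[16,0],[17,10],[28,15],[31,16],[40,15],[45,9],[49,0]]
[[7,9],[11,0],[12,10],[16,0],[17,10],[28,15],[31,16],[40,15],[47,9],[49,0]]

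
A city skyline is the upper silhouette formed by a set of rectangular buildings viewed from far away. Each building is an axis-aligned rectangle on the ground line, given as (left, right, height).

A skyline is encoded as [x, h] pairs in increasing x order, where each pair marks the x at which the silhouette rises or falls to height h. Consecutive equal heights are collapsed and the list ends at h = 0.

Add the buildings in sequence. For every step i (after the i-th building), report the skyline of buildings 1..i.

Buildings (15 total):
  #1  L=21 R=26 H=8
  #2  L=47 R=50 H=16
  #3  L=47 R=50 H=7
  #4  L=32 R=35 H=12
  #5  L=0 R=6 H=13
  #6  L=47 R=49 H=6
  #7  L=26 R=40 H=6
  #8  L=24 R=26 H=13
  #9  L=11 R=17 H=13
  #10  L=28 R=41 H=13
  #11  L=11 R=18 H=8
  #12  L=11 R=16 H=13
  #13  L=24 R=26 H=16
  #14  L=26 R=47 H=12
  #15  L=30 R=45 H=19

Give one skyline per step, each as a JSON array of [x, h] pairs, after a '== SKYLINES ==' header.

== SKYLINES ==
[[21,8],[26,0]]
[[21,8],[26,0],[47,16],[50,0]]
[[21,8],[26,0],[47,16],[50,0]]
[[21,8],[26,0],[32,12],[35,0],[47,16],[50,0]]
[[0,13],[6,0],[21,8],[26,0],[32,12],[35,0],[47,16],[50,0]]
[[0,13],[6,0],[21,8],[26,0],[32,12],[35,0],[47,16],[50,0]]
[[0,13],[6,0],[21,8],[26,6],[32,12],[35,6],[40,0],[47,16],[50,0]]
[[0,13],[6,0],[21,8],[24,13],[26,6],[32,12],[35,6],[40,0],[47,16],[50,0]]
[[0,13],[6,0],[11,13],[17,0],[21,8],[24,13],[26,6],[32,12],[35,6],[40,0],[47,16],[50,0]]
[[0,13],[6,0],[11,13],[17,0],[21,8],[24,13],[26,6],[28,13],[41,0],[47,16],[50,0]]
[[0,13],[6,0],[11,13],[17,8],[18,0],[21,8],[24,13],[26,6],[28,13],[41,0],[47,16],[50,0]]
[[0,13],[6,0],[11,13],[17,8],[18,0],[21,8],[24,13],[26,6],[28,13],[41,0],[47,16],[50,0]]
[[0,13],[6,0],[11,13],[17,8],[18,0],[21,8],[24,16],[26,6],[28,13],[41,0],[47,16],[50,0]]
[[0,13],[6,0],[11,13],[17,8],[18,0],[21,8],[24,16],[26,12],[28,13],[41,12],[47,16],[50,0]]
[[0,13],[6,0],[11,13],[17,8],[18,0],[21,8],[24,16],[26,12],[28,13],[30,19],[45,12],[47,16],[50,0]]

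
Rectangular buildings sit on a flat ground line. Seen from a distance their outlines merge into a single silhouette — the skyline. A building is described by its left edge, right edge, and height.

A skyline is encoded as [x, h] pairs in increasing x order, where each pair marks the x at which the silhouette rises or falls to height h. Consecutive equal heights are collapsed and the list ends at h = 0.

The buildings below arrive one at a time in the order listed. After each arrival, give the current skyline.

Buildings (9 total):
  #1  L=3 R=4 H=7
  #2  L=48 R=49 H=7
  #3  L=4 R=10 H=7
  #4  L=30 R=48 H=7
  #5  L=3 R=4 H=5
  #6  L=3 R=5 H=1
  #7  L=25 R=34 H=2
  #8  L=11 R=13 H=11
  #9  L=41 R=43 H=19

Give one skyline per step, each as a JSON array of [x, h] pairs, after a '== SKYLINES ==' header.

== SKYLINES ==
[[3,7],[4,0]]
[[3,7],[4,0],[48,7],[49,0]]
[[3,7],[10,0],[48,7],[49,0]]
[[3,7],[10,0],[30,7],[49,0]]
[[3,7],[10,0],[30,7],[49,0]]
[[3,7],[10,0],[30,7],[49,0]]
[[3,7],[10,0],[25,2],[30,7],[49,0]]
[[3,7],[10,0],[11,11],[13,0],[25,2],[30,7],[49,0]]
[[3,7],[10,0],[11,11],[13,0],[25,2],[30,7],[41,19],[43,7],[49,0]]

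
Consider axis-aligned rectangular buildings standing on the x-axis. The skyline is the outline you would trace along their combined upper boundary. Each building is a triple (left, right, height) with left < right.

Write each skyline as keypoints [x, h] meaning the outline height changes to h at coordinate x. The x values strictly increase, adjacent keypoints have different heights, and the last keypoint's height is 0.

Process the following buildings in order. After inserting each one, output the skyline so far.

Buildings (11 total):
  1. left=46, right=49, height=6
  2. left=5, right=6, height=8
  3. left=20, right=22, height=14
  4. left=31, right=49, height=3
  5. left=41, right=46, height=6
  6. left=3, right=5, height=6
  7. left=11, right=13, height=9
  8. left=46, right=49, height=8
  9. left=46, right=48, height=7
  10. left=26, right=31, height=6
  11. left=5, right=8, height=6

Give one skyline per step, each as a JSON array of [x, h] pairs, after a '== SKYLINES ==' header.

== SKYLINES ==
[[46,6],[49,0]]
[[5,8],[6,0],[46,6],[49,0]]
[[5,8],[6,0],[20,14],[22,0],[46,6],[49,0]]
[[5,8],[6,0],[20,14],[22,0],[31,3],[46,6],[49,0]]
[[5,8],[6,0],[20,14],[22,0],[31,3],[41,6],[49,0]]
[[3,6],[5,8],[6,0],[20,14],[22,0],[31,3],[41,6],[49,0]]
[[3,6],[5,8],[6,0],[11,9],[13,0],[20,14],[22,0],[31,3],[41,6],[49,0]]
[[3,6],[5,8],[6,0],[11,9],[13,0],[20,14],[22,0],[31,3],[41,6],[46,8],[49,0]]
[[3,6],[5,8],[6,0],[11,9],[13,0],[20,14],[22,0],[31,3],[41,6],[46,8],[49,0]]
[[3,6],[5,8],[6,0],[11,9],[13,0],[20,14],[22,0],[26,6],[31,3],[41,6],[46,8],[49,0]]
[[3,6],[5,8],[6,6],[8,0],[11,9],[13,0],[20,14],[22,0],[26,6],[31,3],[41,6],[46,8],[49,0]]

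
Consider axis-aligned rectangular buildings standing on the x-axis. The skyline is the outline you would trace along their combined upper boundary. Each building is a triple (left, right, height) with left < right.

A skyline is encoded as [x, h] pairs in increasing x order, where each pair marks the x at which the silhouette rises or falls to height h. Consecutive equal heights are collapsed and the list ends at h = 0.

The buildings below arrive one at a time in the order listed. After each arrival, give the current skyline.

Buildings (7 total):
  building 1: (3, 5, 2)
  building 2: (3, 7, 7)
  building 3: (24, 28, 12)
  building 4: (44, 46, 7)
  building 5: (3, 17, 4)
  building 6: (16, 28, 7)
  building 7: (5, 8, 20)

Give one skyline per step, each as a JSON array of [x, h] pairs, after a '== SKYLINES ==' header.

== SKYLINES ==
[[3,2],[5,0]]
[[3,7],[7,0]]
[[3,7],[7,0],[24,12],[28,0]]
[[3,7],[7,0],[24,12],[28,0],[44,7],[46,0]]
[[3,7],[7,4],[17,0],[24,12],[28,0],[44,7],[46,0]]
[[3,7],[7,4],[16,7],[24,12],[28,0],[44,7],[46,0]]
[[3,7],[5,20],[8,4],[16,7],[24,12],[28,0],[44,7],[46,0]]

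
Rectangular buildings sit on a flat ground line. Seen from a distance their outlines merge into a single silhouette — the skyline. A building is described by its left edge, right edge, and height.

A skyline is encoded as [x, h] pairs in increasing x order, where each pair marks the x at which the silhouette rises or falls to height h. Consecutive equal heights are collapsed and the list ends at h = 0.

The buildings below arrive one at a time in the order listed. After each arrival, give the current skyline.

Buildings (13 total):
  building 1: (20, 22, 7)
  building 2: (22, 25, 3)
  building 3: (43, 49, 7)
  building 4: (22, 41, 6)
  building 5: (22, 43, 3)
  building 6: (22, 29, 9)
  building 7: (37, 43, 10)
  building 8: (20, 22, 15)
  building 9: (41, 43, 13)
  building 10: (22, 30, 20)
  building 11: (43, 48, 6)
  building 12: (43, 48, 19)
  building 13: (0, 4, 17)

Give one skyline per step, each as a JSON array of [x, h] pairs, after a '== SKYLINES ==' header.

== SKYLINES ==
[[20,7],[22,0]]
[[20,7],[22,3],[25,0]]
[[20,7],[22,3],[25,0],[43,7],[49,0]]
[[20,7],[22,6],[41,0],[43,7],[49,0]]
[[20,7],[22,6],[41,3],[43,7],[49,0]]
[[20,7],[22,9],[29,6],[41,3],[43,7],[49,0]]
[[20,7],[22,9],[29,6],[37,10],[43,7],[49,0]]
[[20,15],[22,9],[29,6],[37,10],[43,7],[49,0]]
[[20,15],[22,9],[29,6],[37,10],[41,13],[43,7],[49,0]]
[[20,15],[22,20],[30,6],[37,10],[41,13],[43,7],[49,0]]
[[20,15],[22,20],[30,6],[37,10],[41,13],[43,7],[49,0]]
[[20,15],[22,20],[30,6],[37,10],[41,13],[43,19],[48,7],[49,0]]
[[0,17],[4,0],[20,15],[22,20],[30,6],[37,10],[41,13],[43,19],[48,7],[49,0]]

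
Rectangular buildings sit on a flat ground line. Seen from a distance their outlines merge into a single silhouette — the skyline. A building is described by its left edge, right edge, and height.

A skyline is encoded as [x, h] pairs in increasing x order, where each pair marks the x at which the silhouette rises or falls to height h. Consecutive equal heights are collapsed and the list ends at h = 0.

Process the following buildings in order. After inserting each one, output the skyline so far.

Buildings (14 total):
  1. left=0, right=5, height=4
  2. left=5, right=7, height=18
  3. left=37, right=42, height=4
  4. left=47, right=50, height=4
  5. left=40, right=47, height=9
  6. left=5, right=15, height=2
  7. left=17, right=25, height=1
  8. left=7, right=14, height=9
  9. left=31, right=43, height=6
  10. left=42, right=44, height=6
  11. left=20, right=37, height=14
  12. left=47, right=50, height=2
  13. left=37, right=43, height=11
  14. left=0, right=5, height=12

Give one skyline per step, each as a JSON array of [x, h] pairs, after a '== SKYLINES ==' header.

== SKYLINES ==
[[0,4],[5,0]]
[[0,4],[5,18],[7,0]]
[[0,4],[5,18],[7,0],[37,4],[42,0]]
[[0,4],[5,18],[7,0],[37,4],[42,0],[47,4],[50,0]]
[[0,4],[5,18],[7,0],[37,4],[40,9],[47,4],[50,0]]
[[0,4],[5,18],[7,2],[15,0],[37,4],[40,9],[47,4],[50,0]]
[[0,4],[5,18],[7,2],[15,0],[17,1],[25,0],[37,4],[40,9],[47,4],[50,0]]
[[0,4],[5,18],[7,9],[14,2],[15,0],[17,1],[25,0],[37,4],[40,9],[47,4],[50,0]]
[[0,4],[5,18],[7,9],[14,2],[15,0],[17,1],[25,0],[31,6],[40,9],[47,4],[50,0]]
[[0,4],[5,18],[7,9],[14,2],[15,0],[17,1],[25,0],[31,6],[40,9],[47,4],[50,0]]
[[0,4],[5,18],[7,9],[14,2],[15,0],[17,1],[20,14],[37,6],[40,9],[47,4],[50,0]]
[[0,4],[5,18],[7,9],[14,2],[15,0],[17,1],[20,14],[37,6],[40,9],[47,4],[50,0]]
[[0,4],[5,18],[7,9],[14,2],[15,0],[17,1],[20,14],[37,11],[43,9],[47,4],[50,0]]
[[0,12],[5,18],[7,9],[14,2],[15,0],[17,1],[20,14],[37,11],[43,9],[47,4],[50,0]]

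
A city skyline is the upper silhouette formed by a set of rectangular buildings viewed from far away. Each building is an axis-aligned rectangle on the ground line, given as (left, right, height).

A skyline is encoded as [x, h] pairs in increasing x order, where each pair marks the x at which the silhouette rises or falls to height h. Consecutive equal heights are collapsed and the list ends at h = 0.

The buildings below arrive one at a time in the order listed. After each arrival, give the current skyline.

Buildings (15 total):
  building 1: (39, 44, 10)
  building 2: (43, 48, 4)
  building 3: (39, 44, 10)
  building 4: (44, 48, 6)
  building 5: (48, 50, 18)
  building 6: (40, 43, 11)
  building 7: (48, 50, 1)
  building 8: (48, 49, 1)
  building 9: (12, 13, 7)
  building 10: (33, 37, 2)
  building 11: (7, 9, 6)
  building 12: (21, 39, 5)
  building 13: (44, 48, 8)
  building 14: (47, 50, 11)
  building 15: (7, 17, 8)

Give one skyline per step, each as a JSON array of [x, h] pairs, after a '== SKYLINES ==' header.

== SKYLINES ==
[[39,10],[44,0]]
[[39,10],[44,4],[48,0]]
[[39,10],[44,4],[48,0]]
[[39,10],[44,6],[48,0]]
[[39,10],[44,6],[48,18],[50,0]]
[[39,10],[40,11],[43,10],[44,6],[48,18],[50,0]]
[[39,10],[40,11],[43,10],[44,6],[48,18],[50,0]]
[[39,10],[40,11],[43,10],[44,6],[48,18],[50,0]]
[[12,7],[13,0],[39,10],[40,11],[43,10],[44,6],[48,18],[50,0]]
[[12,7],[13,0],[33,2],[37,0],[39,10],[40,11],[43,10],[44,6],[48,18],[50,0]]
[[7,6],[9,0],[12,7],[13,0],[33,2],[37,0],[39,10],[40,11],[43,10],[44,6],[48,18],[50,0]]
[[7,6],[9,0],[12,7],[13,0],[21,5],[39,10],[40,11],[43,10],[44,6],[48,18],[50,0]]
[[7,6],[9,0],[12,7],[13,0],[21,5],[39,10],[40,11],[43,10],[44,8],[48,18],[50,0]]
[[7,6],[9,0],[12,7],[13,0],[21,5],[39,10],[40,11],[43,10],[44,8],[47,11],[48,18],[50,0]]
[[7,8],[17,0],[21,5],[39,10],[40,11],[43,10],[44,8],[47,11],[48,18],[50,0]]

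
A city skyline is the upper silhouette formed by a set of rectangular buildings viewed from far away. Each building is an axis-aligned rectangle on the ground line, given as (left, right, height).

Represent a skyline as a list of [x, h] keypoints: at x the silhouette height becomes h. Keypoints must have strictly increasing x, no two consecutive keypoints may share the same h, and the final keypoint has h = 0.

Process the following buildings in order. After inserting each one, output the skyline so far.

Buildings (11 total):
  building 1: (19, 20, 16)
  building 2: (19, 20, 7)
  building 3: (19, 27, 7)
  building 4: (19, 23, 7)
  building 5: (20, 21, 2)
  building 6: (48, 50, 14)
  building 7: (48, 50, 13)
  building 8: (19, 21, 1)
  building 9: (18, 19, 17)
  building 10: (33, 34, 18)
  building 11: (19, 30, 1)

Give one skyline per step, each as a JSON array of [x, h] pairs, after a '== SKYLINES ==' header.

== SKYLINES ==
[[19,16],[20,0]]
[[19,16],[20,0]]
[[19,16],[20,7],[27,0]]
[[19,16],[20,7],[27,0]]
[[19,16],[20,7],[27,0]]
[[19,16],[20,7],[27,0],[48,14],[50,0]]
[[19,16],[20,7],[27,0],[48,14],[50,0]]
[[19,16],[20,7],[27,0],[48,14],[50,0]]
[[18,17],[19,16],[20,7],[27,0],[48,14],[50,0]]
[[18,17],[19,16],[20,7],[27,0],[33,18],[34,0],[48,14],[50,0]]
[[18,17],[19,16],[20,7],[27,1],[30,0],[33,18],[34,0],[48,14],[50,0]]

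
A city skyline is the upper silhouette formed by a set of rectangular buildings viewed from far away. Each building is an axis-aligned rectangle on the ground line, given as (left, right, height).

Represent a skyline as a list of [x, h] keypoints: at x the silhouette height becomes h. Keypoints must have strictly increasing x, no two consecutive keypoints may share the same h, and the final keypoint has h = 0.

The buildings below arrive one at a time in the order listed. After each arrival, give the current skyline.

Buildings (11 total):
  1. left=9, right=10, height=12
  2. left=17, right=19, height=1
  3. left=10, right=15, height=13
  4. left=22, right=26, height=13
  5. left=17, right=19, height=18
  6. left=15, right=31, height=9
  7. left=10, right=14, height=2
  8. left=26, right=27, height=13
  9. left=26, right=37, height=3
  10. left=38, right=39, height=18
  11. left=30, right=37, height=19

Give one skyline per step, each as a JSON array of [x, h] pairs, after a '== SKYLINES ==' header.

== SKYLINES ==
[[9,12],[10,0]]
[[9,12],[10,0],[17,1],[19,0]]
[[9,12],[10,13],[15,0],[17,1],[19,0]]
[[9,12],[10,13],[15,0],[17,1],[19,0],[22,13],[26,0]]
[[9,12],[10,13],[15,0],[17,18],[19,0],[22,13],[26,0]]
[[9,12],[10,13],[15,9],[17,18],[19,9],[22,13],[26,9],[31,0]]
[[9,12],[10,13],[15,9],[17,18],[19,9],[22,13],[26,9],[31,0]]
[[9,12],[10,13],[15,9],[17,18],[19,9],[22,13],[27,9],[31,0]]
[[9,12],[10,13],[15,9],[17,18],[19,9],[22,13],[27,9],[31,3],[37,0]]
[[9,12],[10,13],[15,9],[17,18],[19,9],[22,13],[27,9],[31,3],[37,0],[38,18],[39,0]]
[[9,12],[10,13],[15,9],[17,18],[19,9],[22,13],[27,9],[30,19],[37,0],[38,18],[39,0]]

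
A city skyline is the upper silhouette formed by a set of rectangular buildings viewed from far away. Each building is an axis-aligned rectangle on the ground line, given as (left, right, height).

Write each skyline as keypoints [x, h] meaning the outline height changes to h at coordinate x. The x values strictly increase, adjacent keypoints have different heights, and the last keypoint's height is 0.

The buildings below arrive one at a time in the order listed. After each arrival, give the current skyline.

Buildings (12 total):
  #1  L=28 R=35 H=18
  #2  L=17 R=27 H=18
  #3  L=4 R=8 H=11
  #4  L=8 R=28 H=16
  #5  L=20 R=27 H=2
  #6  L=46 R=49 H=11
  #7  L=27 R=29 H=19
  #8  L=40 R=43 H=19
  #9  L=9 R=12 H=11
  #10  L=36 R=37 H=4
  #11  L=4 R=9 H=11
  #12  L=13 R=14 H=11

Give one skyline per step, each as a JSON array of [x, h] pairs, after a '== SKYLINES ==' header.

== SKYLINES ==
[[28,18],[35,0]]
[[17,18],[27,0],[28,18],[35,0]]
[[4,11],[8,0],[17,18],[27,0],[28,18],[35,0]]
[[4,11],[8,16],[17,18],[27,16],[28,18],[35,0]]
[[4,11],[8,16],[17,18],[27,16],[28,18],[35,0]]
[[4,11],[8,16],[17,18],[27,16],[28,18],[35,0],[46,11],[49,0]]
[[4,11],[8,16],[17,18],[27,19],[29,18],[35,0],[46,11],[49,0]]
[[4,11],[8,16],[17,18],[27,19],[29,18],[35,0],[40,19],[43,0],[46,11],[49,0]]
[[4,11],[8,16],[17,18],[27,19],[29,18],[35,0],[40,19],[43,0],[46,11],[49,0]]
[[4,11],[8,16],[17,18],[27,19],[29,18],[35,0],[36,4],[37,0],[40,19],[43,0],[46,11],[49,0]]
[[4,11],[8,16],[17,18],[27,19],[29,18],[35,0],[36,4],[37,0],[40,19],[43,0],[46,11],[49,0]]
[[4,11],[8,16],[17,18],[27,19],[29,18],[35,0],[36,4],[37,0],[40,19],[43,0],[46,11],[49,0]]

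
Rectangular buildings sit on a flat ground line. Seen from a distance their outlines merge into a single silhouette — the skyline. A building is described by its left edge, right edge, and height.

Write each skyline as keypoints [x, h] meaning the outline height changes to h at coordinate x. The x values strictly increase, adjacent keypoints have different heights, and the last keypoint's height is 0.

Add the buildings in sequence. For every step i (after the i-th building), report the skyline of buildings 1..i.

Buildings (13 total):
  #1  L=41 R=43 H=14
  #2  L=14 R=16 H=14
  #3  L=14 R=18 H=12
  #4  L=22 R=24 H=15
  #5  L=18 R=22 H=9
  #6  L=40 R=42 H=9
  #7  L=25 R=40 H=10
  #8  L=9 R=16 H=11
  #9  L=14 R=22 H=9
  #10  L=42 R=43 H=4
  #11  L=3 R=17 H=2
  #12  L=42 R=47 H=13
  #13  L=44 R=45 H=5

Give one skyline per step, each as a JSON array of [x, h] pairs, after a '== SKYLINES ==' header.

== SKYLINES ==
[[41,14],[43,0]]
[[14,14],[16,0],[41,14],[43,0]]
[[14,14],[16,12],[18,0],[41,14],[43,0]]
[[14,14],[16,12],[18,0],[22,15],[24,0],[41,14],[43,0]]
[[14,14],[16,12],[18,9],[22,15],[24,0],[41,14],[43,0]]
[[14,14],[16,12],[18,9],[22,15],[24,0],[40,9],[41,14],[43,0]]
[[14,14],[16,12],[18,9],[22,15],[24,0],[25,10],[40,9],[41,14],[43,0]]
[[9,11],[14,14],[16,12],[18,9],[22,15],[24,0],[25,10],[40,9],[41,14],[43,0]]
[[9,11],[14,14],[16,12],[18,9],[22,15],[24,0],[25,10],[40,9],[41,14],[43,0]]
[[9,11],[14,14],[16,12],[18,9],[22,15],[24,0],[25,10],[40,9],[41,14],[43,0]]
[[3,2],[9,11],[14,14],[16,12],[18,9],[22,15],[24,0],[25,10],[40,9],[41,14],[43,0]]
[[3,2],[9,11],[14,14],[16,12],[18,9],[22,15],[24,0],[25,10],[40,9],[41,14],[43,13],[47,0]]
[[3,2],[9,11],[14,14],[16,12],[18,9],[22,15],[24,0],[25,10],[40,9],[41,14],[43,13],[47,0]]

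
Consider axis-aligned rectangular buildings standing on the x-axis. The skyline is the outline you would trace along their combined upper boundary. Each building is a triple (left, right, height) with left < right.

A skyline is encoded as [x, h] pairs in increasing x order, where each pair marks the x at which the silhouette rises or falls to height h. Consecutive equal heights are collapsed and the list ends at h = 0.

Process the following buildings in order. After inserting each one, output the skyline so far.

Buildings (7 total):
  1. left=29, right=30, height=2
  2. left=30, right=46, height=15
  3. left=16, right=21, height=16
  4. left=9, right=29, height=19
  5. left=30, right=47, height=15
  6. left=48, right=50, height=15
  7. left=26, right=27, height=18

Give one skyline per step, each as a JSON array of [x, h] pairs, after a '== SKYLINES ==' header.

== SKYLINES ==
[[29,2],[30,0]]
[[29,2],[30,15],[46,0]]
[[16,16],[21,0],[29,2],[30,15],[46,0]]
[[9,19],[29,2],[30,15],[46,0]]
[[9,19],[29,2],[30,15],[47,0]]
[[9,19],[29,2],[30,15],[47,0],[48,15],[50,0]]
[[9,19],[29,2],[30,15],[47,0],[48,15],[50,0]]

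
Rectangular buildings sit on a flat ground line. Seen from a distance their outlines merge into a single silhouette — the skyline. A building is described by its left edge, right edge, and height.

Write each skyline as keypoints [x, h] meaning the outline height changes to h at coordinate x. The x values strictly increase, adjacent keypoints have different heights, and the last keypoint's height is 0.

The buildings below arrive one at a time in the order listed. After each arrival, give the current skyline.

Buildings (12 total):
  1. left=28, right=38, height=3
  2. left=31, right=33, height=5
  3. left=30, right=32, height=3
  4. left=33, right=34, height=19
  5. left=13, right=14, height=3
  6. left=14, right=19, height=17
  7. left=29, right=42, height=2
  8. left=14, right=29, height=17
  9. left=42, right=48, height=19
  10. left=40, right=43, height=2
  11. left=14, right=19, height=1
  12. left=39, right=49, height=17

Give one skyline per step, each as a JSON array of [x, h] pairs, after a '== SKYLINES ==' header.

== SKYLINES ==
[[28,3],[38,0]]
[[28,3],[31,5],[33,3],[38,0]]
[[28,3],[31,5],[33,3],[38,0]]
[[28,3],[31,5],[33,19],[34,3],[38,0]]
[[13,3],[14,0],[28,3],[31,5],[33,19],[34,3],[38,0]]
[[13,3],[14,17],[19,0],[28,3],[31,5],[33,19],[34,3],[38,0]]
[[13,3],[14,17],[19,0],[28,3],[31,5],[33,19],[34,3],[38,2],[42,0]]
[[13,3],[14,17],[29,3],[31,5],[33,19],[34,3],[38,2],[42,0]]
[[13,3],[14,17],[29,3],[31,5],[33,19],[34,3],[38,2],[42,19],[48,0]]
[[13,3],[14,17],[29,3],[31,5],[33,19],[34,3],[38,2],[42,19],[48,0]]
[[13,3],[14,17],[29,3],[31,5],[33,19],[34,3],[38,2],[42,19],[48,0]]
[[13,3],[14,17],[29,3],[31,5],[33,19],[34,3],[38,2],[39,17],[42,19],[48,17],[49,0]]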